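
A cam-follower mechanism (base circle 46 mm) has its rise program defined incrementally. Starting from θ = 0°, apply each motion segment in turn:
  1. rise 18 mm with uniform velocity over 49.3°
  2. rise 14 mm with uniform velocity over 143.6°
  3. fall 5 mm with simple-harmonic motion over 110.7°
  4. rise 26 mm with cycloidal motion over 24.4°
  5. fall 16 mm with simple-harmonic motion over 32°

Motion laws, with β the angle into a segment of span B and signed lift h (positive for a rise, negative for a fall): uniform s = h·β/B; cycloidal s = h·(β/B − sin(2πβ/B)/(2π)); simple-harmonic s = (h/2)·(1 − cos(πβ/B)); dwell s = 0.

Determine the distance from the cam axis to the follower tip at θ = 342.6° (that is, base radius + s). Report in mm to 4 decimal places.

seg 1 [0°–49.3°] uniform, h=18: full span → s += 18 → s = 18.0000
seg 2 [49.3°–192.9°] uniform, h=14: full span → s += 14 → s = 32.0000
seg 3 [192.9°–303.6°] simple-harmonic, h=-5: full span → s += -5 → s = 27.0000
seg 4 [303.6°–328°] cycloidal, h=26: full span → s += 26 → s = 53.0000
seg 5 [328°–360°] simple-harmonic, h=-16: θ=342.6° here. β=14.6, B=32. -16/2·(1 − cos(π·0.4563)) = -6.9039 → s = 46.0961
radial distance = base radius + s = 46 + 46.0961 = 92.0961

92.0961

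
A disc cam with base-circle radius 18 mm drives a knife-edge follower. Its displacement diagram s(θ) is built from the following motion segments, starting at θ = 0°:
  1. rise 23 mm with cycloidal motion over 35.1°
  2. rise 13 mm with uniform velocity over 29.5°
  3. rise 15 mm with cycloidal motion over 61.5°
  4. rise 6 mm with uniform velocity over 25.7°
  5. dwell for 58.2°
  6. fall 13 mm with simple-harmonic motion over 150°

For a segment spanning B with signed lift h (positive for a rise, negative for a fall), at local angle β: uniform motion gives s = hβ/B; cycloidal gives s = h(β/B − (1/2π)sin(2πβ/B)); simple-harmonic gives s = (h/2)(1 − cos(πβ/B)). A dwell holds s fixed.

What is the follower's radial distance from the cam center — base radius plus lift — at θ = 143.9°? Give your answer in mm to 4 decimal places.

seg 1 [0°–35.1°] cycloidal, h=23: full span → s += 23 → s = 23.0000
seg 2 [35.1°–64.6°] uniform, h=13: full span → s += 13 → s = 36.0000
seg 3 [64.6°–126.1°] cycloidal, h=15: full span → s += 15 → s = 51.0000
seg 4 [126.1°–151.8°] uniform, h=6: θ=143.9° here. β=17.8, B=25.7. 6·17.8/25.7 = 4.1556 → s = 55.1556
radial distance = base radius + s = 18 + 55.1556 = 73.1556

73.1556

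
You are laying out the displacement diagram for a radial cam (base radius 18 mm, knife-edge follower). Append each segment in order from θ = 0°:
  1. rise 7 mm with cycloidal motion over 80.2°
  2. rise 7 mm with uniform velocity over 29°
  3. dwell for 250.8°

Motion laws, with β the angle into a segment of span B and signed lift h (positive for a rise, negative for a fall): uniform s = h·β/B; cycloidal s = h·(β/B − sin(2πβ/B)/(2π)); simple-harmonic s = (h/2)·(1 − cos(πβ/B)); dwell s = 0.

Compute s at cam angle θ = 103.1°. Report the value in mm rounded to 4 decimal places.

seg 1 [0°–80.2°] cycloidal, h=7: full span → s += 7 → s = 7.0000
seg 2 [80.2°–109.2°] uniform, h=7: θ=103.1° here. β=22.9, B=29. 7·22.9/29 = 5.5276 → s = 12.5276

12.5276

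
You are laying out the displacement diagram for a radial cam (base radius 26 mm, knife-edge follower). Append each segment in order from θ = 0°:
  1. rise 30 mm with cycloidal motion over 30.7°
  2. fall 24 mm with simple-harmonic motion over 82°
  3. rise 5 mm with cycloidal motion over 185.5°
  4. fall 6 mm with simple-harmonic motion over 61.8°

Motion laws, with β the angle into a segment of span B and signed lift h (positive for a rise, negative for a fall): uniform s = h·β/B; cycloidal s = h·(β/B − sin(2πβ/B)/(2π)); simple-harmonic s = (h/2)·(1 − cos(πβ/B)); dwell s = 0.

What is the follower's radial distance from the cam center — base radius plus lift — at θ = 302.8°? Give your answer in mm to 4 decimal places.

seg 1 [0°–30.7°] cycloidal, h=30: full span → s += 30 → s = 30.0000
seg 2 [30.7°–112.7°] simple-harmonic, h=-24: full span → s += -24 → s = 6.0000
seg 3 [112.7°–298.2°] cycloidal, h=5: full span → s += 5 → s = 11.0000
seg 4 [298.2°–360°] simple-harmonic, h=-6: θ=302.8° here. β=4.6, B=61.8. -6/2·(1 − cos(π·0.0744)) = -0.0816 → s = 10.9184
radial distance = base radius + s = 26 + 10.9184 = 36.9184

36.9184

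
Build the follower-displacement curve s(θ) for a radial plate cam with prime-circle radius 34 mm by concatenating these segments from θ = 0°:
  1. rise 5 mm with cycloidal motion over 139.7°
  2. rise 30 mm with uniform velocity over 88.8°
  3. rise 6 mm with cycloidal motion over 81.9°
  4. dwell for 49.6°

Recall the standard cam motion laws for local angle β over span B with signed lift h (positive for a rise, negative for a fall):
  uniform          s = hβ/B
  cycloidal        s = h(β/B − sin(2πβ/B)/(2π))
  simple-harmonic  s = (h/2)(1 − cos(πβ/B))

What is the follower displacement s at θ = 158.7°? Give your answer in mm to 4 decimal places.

seg 1 [0°–139.7°] cycloidal, h=5: full span → s += 5 → s = 5.0000
seg 2 [139.7°–228.5°] uniform, h=30: θ=158.7° here. β=19, B=88.8. 30·19/88.8 = 6.4189 → s = 11.4189

11.4189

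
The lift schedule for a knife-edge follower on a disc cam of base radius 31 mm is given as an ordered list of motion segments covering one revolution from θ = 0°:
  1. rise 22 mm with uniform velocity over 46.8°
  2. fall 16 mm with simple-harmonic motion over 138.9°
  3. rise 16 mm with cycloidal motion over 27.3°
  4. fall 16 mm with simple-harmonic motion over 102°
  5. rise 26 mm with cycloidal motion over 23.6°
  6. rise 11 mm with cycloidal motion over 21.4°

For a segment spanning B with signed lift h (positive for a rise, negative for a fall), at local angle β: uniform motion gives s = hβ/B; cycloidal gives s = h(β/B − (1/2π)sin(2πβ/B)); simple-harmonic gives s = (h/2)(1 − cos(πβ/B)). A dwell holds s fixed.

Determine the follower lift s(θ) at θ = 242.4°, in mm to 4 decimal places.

seg 1 [0°–46.8°] uniform, h=22: full span → s += 22 → s = 22.0000
seg 2 [46.8°–185.7°] simple-harmonic, h=-16: full span → s += -16 → s = 6.0000
seg 3 [185.7°–213°] cycloidal, h=16: full span → s += 16 → s = 22.0000
seg 4 [213°–315°] simple-harmonic, h=-16: θ=242.4° here. β=29.4, B=102. -16/2·(1 − cos(π·0.2882)) = -3.0618 → s = 18.9382

18.9382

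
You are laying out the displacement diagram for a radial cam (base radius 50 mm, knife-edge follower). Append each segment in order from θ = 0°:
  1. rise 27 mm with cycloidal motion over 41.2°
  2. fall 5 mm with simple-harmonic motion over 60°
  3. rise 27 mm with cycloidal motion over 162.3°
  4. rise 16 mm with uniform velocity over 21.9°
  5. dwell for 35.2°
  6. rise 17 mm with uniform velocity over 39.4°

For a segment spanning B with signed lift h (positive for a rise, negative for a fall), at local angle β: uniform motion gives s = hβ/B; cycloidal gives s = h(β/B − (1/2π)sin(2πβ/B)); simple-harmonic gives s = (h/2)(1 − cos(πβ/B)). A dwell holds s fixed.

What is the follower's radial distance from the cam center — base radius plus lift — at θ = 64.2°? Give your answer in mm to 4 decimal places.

seg 1 [0°–41.2°] cycloidal, h=27: full span → s += 27 → s = 27.0000
seg 2 [41.2°–101.2°] simple-harmonic, h=-5: θ=64.2° here. β=23, B=60. -5/2·(1 − cos(π·0.3833)) = -1.6041 → s = 25.3959
radial distance = base radius + s = 50 + 25.3959 = 75.3959

75.3959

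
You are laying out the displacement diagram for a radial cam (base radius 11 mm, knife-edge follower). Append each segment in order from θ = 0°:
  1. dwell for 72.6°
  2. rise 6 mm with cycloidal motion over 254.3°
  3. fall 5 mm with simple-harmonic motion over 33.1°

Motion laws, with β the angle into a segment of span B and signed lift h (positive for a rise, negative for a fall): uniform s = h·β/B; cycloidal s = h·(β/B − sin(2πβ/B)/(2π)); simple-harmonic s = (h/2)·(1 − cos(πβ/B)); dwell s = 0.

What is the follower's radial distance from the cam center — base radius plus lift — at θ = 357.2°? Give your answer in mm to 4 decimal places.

seg 1 [0°–72.6°] dwell: s stays 0.0000
seg 2 [72.6°–326.9°] cycloidal, h=6: full span → s += 6 → s = 6.0000
seg 3 [326.9°–360°] simple-harmonic, h=-5: θ=357.2° here. β=30.3, B=33.1. -5/2·(1 − cos(π·0.9154)) = -4.9122 → s = 1.0878
radial distance = base radius + s = 11 + 1.0878 = 12.0878

12.0878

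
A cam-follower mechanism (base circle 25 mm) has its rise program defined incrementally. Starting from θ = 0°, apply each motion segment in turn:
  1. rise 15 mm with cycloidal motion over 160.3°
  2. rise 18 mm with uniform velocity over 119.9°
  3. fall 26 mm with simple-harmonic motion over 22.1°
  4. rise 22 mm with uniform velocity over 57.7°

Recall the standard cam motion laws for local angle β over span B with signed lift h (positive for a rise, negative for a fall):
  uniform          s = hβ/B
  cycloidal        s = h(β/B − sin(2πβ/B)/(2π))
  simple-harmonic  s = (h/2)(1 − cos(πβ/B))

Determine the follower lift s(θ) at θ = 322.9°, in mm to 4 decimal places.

seg 1 [0°–160.3°] cycloidal, h=15: full span → s += 15 → s = 15.0000
seg 2 [160.3°–280.2°] uniform, h=18: full span → s += 18 → s = 33.0000
seg 3 [280.2°–302.3°] simple-harmonic, h=-26: full span → s += -26 → s = 7.0000
seg 4 [302.3°–360°] uniform, h=22: θ=322.9° here. β=20.6, B=57.7. 22·20.6/57.7 = 7.8544 → s = 14.8544

14.8544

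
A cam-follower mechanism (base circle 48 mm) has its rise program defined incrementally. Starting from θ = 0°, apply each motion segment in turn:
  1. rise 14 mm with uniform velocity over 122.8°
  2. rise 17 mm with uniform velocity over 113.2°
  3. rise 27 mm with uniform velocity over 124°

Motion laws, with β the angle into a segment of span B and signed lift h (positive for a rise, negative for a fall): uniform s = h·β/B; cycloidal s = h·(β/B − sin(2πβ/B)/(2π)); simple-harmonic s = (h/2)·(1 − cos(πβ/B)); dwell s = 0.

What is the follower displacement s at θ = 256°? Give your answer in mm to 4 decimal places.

seg 1 [0°–122.8°] uniform, h=14: full span → s += 14 → s = 14.0000
seg 2 [122.8°–236°] uniform, h=17: full span → s += 17 → s = 31.0000
seg 3 [236°–360°] uniform, h=27: θ=256° here. β=20, B=124. 27·20/124 = 4.3548 → s = 35.3548

35.3548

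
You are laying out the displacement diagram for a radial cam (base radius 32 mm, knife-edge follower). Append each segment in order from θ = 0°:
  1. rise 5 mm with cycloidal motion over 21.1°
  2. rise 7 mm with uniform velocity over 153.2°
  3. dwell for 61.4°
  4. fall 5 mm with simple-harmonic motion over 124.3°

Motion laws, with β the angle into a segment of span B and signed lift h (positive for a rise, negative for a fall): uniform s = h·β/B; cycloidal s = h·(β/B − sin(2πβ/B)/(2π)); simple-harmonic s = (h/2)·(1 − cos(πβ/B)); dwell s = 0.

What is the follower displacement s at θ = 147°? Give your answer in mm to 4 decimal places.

seg 1 [0°–21.1°] cycloidal, h=5: full span → s += 5 → s = 5.0000
seg 2 [21.1°–174.3°] uniform, h=7: θ=147° here. β=125.9, B=153.2. 7·125.9/153.2 = 5.7526 → s = 10.7526

10.7526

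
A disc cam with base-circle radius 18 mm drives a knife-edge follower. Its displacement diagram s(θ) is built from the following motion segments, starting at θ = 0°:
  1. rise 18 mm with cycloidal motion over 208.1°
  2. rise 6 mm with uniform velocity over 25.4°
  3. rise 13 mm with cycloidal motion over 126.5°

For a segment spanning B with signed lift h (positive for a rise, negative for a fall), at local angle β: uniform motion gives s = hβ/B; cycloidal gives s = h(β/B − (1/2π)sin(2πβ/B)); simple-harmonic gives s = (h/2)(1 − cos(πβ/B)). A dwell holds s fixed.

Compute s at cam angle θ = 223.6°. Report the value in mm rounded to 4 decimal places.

seg 1 [0°–208.1°] cycloidal, h=18: full span → s += 18 → s = 18.0000
seg 2 [208.1°–233.5°] uniform, h=6: θ=223.6° here. β=15.5, B=25.4. 6·15.5/25.4 = 3.6614 → s = 21.6614

21.6614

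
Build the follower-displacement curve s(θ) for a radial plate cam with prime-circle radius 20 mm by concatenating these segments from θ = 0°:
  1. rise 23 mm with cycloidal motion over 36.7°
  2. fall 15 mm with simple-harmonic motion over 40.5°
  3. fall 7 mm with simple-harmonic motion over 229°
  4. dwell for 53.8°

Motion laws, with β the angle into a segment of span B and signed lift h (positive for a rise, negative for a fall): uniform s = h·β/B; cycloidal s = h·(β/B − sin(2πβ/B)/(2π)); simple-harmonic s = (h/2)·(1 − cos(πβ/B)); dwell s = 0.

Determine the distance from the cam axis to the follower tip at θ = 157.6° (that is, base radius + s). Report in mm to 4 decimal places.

seg 1 [0°–36.7°] cycloidal, h=23: full span → s += 23 → s = 23.0000
seg 2 [36.7°–77.2°] simple-harmonic, h=-15: full span → s += -15 → s = 8.0000
seg 3 [77.2°–306.2°] simple-harmonic, h=-7: θ=157.6° here. β=80.4, B=229. -7/2·(1 − cos(π·0.3511)) = -1.9217 → s = 6.0783
radial distance = base radius + s = 20 + 6.0783 = 26.0783

26.0783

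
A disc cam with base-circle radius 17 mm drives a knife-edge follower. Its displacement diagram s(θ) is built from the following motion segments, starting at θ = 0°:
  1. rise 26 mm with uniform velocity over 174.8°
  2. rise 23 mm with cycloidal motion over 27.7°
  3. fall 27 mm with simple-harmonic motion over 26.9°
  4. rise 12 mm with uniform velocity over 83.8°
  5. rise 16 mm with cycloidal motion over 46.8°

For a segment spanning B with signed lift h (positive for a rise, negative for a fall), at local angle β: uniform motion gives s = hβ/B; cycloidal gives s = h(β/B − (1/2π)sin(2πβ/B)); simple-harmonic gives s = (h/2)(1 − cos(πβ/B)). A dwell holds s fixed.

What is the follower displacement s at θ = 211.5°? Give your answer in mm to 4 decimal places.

seg 1 [0°–174.8°] uniform, h=26: full span → s += 26 → s = 26.0000
seg 2 [174.8°–202.5°] cycloidal, h=23: full span → s += 23 → s = 49.0000
seg 3 [202.5°–229.4°] simple-harmonic, h=-27: θ=211.5° here. β=9, B=26.9. -27/2·(1 − cos(π·0.3346)) = -6.7956 → s = 42.2044

42.2044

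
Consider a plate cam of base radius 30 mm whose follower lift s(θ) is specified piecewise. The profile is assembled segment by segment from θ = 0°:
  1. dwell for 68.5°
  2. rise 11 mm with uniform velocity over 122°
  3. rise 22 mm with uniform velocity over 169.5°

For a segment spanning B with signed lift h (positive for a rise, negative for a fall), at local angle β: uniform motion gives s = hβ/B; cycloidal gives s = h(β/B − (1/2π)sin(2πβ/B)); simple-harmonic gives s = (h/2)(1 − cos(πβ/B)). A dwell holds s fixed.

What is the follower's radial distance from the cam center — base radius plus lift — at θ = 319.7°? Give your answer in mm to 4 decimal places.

seg 1 [0°–68.5°] dwell: s stays 0.0000
seg 2 [68.5°–190.5°] uniform, h=11: full span → s += 11 → s = 11.0000
seg 3 [190.5°–360°] uniform, h=22: θ=319.7° here. β=129.2, B=169.5. 22·129.2/169.5 = 16.7693 → s = 27.7693
radial distance = base radius + s = 30 + 27.7693 = 57.7693

57.7693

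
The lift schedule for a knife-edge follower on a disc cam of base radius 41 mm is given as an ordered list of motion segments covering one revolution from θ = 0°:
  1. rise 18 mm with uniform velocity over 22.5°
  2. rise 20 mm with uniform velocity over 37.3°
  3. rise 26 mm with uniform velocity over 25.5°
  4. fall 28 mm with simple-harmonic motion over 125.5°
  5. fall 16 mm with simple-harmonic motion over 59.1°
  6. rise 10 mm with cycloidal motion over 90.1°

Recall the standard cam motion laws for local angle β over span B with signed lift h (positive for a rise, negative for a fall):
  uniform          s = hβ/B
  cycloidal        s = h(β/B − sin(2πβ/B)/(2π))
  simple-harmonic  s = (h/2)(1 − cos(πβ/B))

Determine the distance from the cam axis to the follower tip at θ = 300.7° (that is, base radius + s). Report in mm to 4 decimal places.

seg 1 [0°–22.5°] uniform, h=18: full span → s += 18 → s = 18.0000
seg 2 [22.5°–59.8°] uniform, h=20: full span → s += 20 → s = 38.0000
seg 3 [59.8°–85.3°] uniform, h=26: full span → s += 26 → s = 64.0000
seg 4 [85.3°–210.8°] simple-harmonic, h=-28: full span → s += -28 → s = 36.0000
seg 5 [210.8°–269.9°] simple-harmonic, h=-16: full span → s += -16 → s = 20.0000
seg 6 [269.9°–360°] cycloidal, h=10: θ=300.7° here. β=30.8, B=90.1. 10·(0.3418 − sin(2π·0.3418)/(2π)) = 2.0846 → s = 22.0846
radial distance = base radius + s = 41 + 22.0846 = 63.0846

63.0846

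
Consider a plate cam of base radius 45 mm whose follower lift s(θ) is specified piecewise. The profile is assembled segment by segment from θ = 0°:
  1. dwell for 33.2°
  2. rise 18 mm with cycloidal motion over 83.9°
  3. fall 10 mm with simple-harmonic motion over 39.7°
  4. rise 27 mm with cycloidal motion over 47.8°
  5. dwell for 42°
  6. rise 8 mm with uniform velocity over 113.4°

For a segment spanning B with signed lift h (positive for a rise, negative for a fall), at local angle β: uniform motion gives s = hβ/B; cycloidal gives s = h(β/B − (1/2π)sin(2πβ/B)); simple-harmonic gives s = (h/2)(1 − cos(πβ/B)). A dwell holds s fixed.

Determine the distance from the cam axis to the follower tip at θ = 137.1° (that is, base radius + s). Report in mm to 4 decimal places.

seg 1 [0°–33.2°] dwell: s stays 0.0000
seg 2 [33.2°–117.1°] cycloidal, h=18: full span → s += 18 → s = 18.0000
seg 3 [117.1°–156.8°] simple-harmonic, h=-10: θ=137.1° here. β=20, B=39.7. -10/2·(1 − cos(π·0.5038)) = -5.0593 → s = 12.9407
radial distance = base radius + s = 45 + 12.9407 = 57.9407

57.9407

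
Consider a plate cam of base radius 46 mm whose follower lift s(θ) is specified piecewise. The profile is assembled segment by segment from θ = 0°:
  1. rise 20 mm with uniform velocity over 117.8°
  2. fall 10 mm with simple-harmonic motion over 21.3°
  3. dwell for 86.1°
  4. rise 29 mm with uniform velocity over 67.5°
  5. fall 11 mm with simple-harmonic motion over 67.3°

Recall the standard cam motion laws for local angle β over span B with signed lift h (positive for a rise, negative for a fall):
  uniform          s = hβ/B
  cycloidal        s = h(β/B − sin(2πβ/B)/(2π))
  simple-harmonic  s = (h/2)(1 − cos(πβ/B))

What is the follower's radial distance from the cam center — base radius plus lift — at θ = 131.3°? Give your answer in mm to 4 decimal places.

seg 1 [0°–117.8°] uniform, h=20: full span → s += 20 → s = 20.0000
seg 2 [117.8°–139.1°] simple-harmonic, h=-10: θ=131.3° here. β=13.5, B=21.3. -10/2·(1 − cos(π·0.6338)) = -7.0404 → s = 12.9596
radial distance = base radius + s = 46 + 12.9596 = 58.9596

58.9596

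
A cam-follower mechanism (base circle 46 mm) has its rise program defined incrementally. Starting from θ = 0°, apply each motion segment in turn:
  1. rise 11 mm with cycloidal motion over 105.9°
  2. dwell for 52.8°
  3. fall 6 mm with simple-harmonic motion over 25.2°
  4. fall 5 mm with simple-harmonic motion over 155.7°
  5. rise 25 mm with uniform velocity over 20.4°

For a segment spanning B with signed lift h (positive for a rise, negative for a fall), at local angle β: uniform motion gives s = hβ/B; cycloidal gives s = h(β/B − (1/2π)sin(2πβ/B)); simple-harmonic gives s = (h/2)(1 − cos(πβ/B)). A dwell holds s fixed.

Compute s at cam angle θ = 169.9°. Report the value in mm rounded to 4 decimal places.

seg 1 [0°–105.9°] cycloidal, h=11: full span → s += 11 → s = 11.0000
seg 2 [105.9°–158.7°] dwell: s stays 11.0000
seg 3 [158.7°–183.9°] simple-harmonic, h=-6: θ=169.9° here. β=11.2, B=25.2. -6/2·(1 − cos(π·0.4444)) = -2.4791 → s = 8.5209

8.5209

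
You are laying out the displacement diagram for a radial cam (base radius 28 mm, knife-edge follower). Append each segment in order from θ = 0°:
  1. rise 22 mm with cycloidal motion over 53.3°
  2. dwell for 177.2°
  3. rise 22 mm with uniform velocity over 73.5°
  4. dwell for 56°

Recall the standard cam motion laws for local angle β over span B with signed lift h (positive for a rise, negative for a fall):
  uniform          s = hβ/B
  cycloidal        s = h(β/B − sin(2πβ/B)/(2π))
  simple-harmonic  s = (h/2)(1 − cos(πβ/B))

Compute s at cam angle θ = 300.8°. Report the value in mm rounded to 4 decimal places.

seg 1 [0°–53.3°] cycloidal, h=22: full span → s += 22 → s = 22.0000
seg 2 [53.3°–230.5°] dwell: s stays 22.0000
seg 3 [230.5°–304°] uniform, h=22: θ=300.8° here. β=70.3, B=73.5. 22·70.3/73.5 = 21.0422 → s = 43.0422

43.0422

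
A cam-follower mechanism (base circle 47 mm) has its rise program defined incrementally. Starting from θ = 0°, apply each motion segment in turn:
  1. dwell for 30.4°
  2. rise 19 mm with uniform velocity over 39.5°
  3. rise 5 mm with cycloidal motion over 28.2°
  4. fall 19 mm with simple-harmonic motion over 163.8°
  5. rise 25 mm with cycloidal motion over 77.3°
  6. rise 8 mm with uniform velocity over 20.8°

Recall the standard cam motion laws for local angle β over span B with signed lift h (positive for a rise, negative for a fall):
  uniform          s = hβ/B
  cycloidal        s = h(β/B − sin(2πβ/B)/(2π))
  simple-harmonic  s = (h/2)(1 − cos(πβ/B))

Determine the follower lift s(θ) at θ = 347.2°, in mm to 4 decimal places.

seg 1 [0°–30.4°] dwell: s stays 0.0000
seg 2 [30.4°–69.9°] uniform, h=19: full span → s += 19 → s = 19.0000
seg 3 [69.9°–98.1°] cycloidal, h=5: full span → s += 5 → s = 24.0000
seg 4 [98.1°–261.9°] simple-harmonic, h=-19: full span → s += -19 → s = 5.0000
seg 5 [261.9°–339.2°] cycloidal, h=25: full span → s += 25 → s = 30.0000
seg 6 [339.2°–360°] uniform, h=8: θ=347.2° here. β=8, B=20.8. 8·8/20.8 = 3.0769 → s = 33.0769

33.0769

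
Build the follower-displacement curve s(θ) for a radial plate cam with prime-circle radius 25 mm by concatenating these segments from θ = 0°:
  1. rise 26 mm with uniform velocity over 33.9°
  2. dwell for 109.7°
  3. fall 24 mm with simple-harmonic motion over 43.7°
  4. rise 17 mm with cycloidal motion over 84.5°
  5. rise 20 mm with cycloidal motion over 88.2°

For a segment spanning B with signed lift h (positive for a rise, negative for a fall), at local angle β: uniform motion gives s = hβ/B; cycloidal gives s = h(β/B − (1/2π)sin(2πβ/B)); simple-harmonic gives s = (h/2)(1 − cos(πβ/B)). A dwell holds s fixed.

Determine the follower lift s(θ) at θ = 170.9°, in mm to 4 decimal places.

seg 1 [0°–33.9°] uniform, h=26: full span → s += 26 → s = 26.0000
seg 2 [33.9°–143.6°] dwell: s stays 26.0000
seg 3 [143.6°–187.3°] simple-harmonic, h=-24: θ=170.9° here. β=27.3, B=43.7. -24/2·(1 − cos(π·0.6247)) = -16.5822 → s = 9.4178

9.4178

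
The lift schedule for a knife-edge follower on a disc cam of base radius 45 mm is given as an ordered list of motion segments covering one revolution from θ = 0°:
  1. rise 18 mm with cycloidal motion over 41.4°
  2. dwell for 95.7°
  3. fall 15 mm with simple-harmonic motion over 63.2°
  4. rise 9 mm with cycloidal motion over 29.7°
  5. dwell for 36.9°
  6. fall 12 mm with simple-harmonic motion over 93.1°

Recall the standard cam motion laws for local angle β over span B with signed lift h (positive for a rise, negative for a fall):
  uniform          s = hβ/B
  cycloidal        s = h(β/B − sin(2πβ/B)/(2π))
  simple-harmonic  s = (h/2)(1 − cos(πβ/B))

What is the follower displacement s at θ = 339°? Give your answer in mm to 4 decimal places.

seg 1 [0°–41.4°] cycloidal, h=18: full span → s += 18 → s = 18.0000
seg 2 [41.4°–137.1°] dwell: s stays 18.0000
seg 3 [137.1°–200.3°] simple-harmonic, h=-15: full span → s += -15 → s = 3.0000
seg 4 [200.3°–230°] cycloidal, h=9: full span → s += 9 → s = 12.0000
seg 5 [230°–266.9°] dwell: s stays 12.0000
seg 6 [266.9°–360°] simple-harmonic, h=-12: θ=339° here. β=72.1, B=93.1. -12/2·(1 − cos(π·0.7744)) = -10.5555 → s = 1.4445

1.4445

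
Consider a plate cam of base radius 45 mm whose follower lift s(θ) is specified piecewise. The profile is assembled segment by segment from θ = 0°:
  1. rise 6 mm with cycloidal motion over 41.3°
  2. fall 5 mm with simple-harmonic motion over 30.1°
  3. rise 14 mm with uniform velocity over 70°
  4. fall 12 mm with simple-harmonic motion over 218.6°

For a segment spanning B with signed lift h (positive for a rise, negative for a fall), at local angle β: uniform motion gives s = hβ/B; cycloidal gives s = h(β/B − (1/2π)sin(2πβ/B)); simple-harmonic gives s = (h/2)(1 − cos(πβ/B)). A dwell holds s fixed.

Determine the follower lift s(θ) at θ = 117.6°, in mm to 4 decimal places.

seg 1 [0°–41.3°] cycloidal, h=6: full span → s += 6 → s = 6.0000
seg 2 [41.3°–71.4°] simple-harmonic, h=-5: full span → s += -5 → s = 1.0000
seg 3 [71.4°–141.4°] uniform, h=14: θ=117.6° here. β=46.2, B=70. 14·46.2/70 = 9.2400 → s = 10.2400

10.2400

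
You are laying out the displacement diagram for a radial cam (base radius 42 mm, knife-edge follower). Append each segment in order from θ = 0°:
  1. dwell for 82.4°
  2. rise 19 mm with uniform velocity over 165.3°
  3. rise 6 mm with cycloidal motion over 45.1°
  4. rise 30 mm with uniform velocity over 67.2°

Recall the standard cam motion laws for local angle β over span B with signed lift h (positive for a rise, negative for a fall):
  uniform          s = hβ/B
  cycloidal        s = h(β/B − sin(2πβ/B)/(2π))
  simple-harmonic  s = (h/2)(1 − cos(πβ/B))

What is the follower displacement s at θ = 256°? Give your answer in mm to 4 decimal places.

seg 1 [0°–82.4°] dwell: s stays 0.0000
seg 2 [82.4°–247.7°] uniform, h=19: full span → s += 19 → s = 19.0000
seg 3 [247.7°–292.8°] cycloidal, h=6: θ=256° here. β=8.3, B=45.1. 6·(0.1840 − sin(2π·0.1840)/(2π)) = 0.2301 → s = 19.2301

19.2301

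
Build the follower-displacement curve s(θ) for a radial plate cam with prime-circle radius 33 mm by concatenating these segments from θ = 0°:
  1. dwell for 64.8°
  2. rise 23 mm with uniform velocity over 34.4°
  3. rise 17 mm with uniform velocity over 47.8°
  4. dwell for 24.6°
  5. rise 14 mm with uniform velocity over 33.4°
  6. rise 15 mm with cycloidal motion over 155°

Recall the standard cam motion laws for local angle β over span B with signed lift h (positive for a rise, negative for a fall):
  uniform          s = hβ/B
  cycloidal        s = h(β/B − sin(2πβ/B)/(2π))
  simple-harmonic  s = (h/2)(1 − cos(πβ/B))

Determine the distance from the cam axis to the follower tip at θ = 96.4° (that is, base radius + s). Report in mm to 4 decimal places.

seg 1 [0°–64.8°] dwell: s stays 0.0000
seg 2 [64.8°–99.2°] uniform, h=23: θ=96.4° here. β=31.6, B=34.4. 23·31.6/34.4 = 21.1279 → s = 21.1279
radial distance = base radius + s = 33 + 21.1279 = 54.1279

54.1279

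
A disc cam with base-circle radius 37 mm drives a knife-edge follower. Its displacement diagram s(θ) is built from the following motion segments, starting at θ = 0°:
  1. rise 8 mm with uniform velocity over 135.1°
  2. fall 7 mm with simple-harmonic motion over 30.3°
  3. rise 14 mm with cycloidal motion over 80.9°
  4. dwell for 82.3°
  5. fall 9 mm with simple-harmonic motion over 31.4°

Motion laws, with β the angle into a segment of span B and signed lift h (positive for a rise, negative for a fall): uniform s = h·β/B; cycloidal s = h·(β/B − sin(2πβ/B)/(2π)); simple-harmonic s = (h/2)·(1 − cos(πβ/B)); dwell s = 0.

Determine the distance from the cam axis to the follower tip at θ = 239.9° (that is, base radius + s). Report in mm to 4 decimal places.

seg 1 [0°–135.1°] uniform, h=8: full span → s += 8 → s = 8.0000
seg 2 [135.1°–165.4°] simple-harmonic, h=-7: full span → s += -7 → s = 1.0000
seg 3 [165.4°–246.3°] cycloidal, h=14: θ=239.9° here. β=74.5, B=80.9. 14·(0.9209 − sin(2π·0.9209)/(2π)) = 13.9550 → s = 14.9550
radial distance = base radius + s = 37 + 14.9550 = 51.9550

51.9550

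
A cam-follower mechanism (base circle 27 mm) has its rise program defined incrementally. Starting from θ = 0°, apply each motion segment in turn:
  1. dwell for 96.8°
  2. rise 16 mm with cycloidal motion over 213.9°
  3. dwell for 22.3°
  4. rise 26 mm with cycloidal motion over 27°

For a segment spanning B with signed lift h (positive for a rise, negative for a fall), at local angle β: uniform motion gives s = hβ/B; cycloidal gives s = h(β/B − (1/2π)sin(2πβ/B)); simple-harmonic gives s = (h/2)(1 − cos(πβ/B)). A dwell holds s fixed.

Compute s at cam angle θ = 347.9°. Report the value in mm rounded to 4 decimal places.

seg 1 [0°–96.8°] dwell: s stays 0.0000
seg 2 [96.8°–310.7°] cycloidal, h=16: full span → s += 16 → s = 16.0000
seg 3 [310.7°–333°] dwell: s stays 16.0000
seg 4 [333°–360°] cycloidal, h=26: θ=347.9° here. β=14.9, B=27. 26·(0.5519 − sin(2π·0.5519)/(2π)) = 15.6726 → s = 31.6726

31.6726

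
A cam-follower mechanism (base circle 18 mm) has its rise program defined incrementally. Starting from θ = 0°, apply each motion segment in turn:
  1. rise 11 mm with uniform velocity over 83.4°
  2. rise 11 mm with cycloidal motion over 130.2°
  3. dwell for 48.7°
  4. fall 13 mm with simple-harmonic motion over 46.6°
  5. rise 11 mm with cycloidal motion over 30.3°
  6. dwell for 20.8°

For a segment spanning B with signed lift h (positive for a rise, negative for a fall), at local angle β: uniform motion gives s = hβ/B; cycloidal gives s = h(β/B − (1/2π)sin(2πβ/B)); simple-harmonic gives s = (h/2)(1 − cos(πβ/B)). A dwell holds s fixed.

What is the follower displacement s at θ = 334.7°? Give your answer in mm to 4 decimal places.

seg 1 [0°–83.4°] uniform, h=11: full span → s += 11 → s = 11.0000
seg 2 [83.4°–213.6°] cycloidal, h=11: full span → s += 11 → s = 22.0000
seg 3 [213.6°–262.3°] dwell: s stays 22.0000
seg 4 [262.3°–308.9°] simple-harmonic, h=-13: full span → s += -13 → s = 9.0000
seg 5 [308.9°–339.2°] cycloidal, h=11: θ=334.7° here. β=25.8, B=30.3. 11·(0.8515 − sin(2π·0.8515)/(2π)) = 10.7730 → s = 19.7730

19.7730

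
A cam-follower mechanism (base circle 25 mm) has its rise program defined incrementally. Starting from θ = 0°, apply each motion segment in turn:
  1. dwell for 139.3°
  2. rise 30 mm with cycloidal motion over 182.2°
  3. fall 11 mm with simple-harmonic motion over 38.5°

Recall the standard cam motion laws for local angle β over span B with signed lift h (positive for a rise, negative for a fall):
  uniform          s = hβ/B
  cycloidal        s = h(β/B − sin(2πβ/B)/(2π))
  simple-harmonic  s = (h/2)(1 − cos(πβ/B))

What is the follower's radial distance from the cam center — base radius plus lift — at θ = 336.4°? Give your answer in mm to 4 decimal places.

seg 1 [0°–139.3°] dwell: s stays 0.0000
seg 2 [139.3°–321.5°] cycloidal, h=30: full span → s += 30 → s = 30.0000
seg 3 [321.5°–360°] simple-harmonic, h=-11: θ=336.4° here. β=14.9, B=38.5. -11/2·(1 − cos(π·0.3870)) = -3.5885 → s = 26.4115
radial distance = base radius + s = 25 + 26.4115 = 51.4115

51.4115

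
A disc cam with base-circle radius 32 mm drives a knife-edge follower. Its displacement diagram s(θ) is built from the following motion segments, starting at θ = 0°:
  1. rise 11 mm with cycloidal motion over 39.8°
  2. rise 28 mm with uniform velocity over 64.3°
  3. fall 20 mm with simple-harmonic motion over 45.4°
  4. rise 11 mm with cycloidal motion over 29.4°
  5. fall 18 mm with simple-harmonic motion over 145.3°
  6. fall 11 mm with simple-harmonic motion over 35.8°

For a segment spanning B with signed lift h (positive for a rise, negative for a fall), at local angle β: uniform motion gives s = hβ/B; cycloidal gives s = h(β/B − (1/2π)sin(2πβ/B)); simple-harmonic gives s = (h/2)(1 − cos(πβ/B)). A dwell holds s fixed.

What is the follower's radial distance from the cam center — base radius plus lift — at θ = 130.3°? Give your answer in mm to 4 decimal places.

seg 1 [0°–39.8°] cycloidal, h=11: full span → s += 11 → s = 11.0000
seg 2 [39.8°–104.1°] uniform, h=28: full span → s += 28 → s = 39.0000
seg 3 [104.1°–149.5°] simple-harmonic, h=-20: θ=130.3° here. β=26.2, B=45.4. -20/2·(1 − cos(π·0.5771)) = -12.3983 → s = 26.6017
radial distance = base radius + s = 32 + 26.6017 = 58.6017

58.6017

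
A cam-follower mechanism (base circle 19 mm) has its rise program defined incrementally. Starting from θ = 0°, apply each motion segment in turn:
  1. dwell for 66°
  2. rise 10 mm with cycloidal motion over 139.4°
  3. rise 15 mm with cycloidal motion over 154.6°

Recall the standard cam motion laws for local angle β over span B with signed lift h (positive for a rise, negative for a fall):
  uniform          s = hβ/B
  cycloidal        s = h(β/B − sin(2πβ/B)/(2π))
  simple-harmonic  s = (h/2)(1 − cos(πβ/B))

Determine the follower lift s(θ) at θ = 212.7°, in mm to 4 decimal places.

seg 1 [0°–66°] dwell: s stays 0.0000
seg 2 [66°–205.4°] cycloidal, h=10: full span → s += 10 → s = 10.0000
seg 3 [205.4°–360°] cycloidal, h=15: θ=212.7° here. β=7.3, B=154.6. 15·(0.0472 − sin(2π·0.0472)/(2π)) = 0.0103 → s = 10.0103

10.0103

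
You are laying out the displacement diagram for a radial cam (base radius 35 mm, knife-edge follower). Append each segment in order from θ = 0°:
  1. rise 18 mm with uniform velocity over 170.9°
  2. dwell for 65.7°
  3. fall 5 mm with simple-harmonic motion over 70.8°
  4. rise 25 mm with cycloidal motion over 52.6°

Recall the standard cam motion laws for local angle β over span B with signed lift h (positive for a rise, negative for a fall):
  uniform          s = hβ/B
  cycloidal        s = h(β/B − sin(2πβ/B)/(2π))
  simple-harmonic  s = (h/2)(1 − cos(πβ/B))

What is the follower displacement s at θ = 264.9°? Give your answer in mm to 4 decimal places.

seg 1 [0°–170.9°] uniform, h=18: full span → s += 18 → s = 18.0000
seg 2 [170.9°–236.6°] dwell: s stays 18.0000
seg 3 [236.6°–307.4°] simple-harmonic, h=-5: θ=264.9° here. β=28.3, B=70.8. -5/2·(1 − cos(π·0.3997)) = -1.7253 → s = 16.2747

16.2747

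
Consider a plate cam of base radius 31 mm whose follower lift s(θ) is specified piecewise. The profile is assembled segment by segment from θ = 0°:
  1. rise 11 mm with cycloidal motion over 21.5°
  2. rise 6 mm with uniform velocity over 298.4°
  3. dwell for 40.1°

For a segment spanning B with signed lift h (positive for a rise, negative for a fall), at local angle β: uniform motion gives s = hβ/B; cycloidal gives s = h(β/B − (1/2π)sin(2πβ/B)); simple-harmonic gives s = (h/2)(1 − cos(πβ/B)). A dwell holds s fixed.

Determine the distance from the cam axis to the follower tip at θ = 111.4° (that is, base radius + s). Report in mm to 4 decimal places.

seg 1 [0°–21.5°] cycloidal, h=11: full span → s += 11 → s = 11.0000
seg 2 [21.5°–319.9°] uniform, h=6: θ=111.4° here. β=89.9, B=298.4. 6·89.9/298.4 = 1.8076 → s = 12.8076
radial distance = base radius + s = 31 + 12.8076 = 43.8076

43.8076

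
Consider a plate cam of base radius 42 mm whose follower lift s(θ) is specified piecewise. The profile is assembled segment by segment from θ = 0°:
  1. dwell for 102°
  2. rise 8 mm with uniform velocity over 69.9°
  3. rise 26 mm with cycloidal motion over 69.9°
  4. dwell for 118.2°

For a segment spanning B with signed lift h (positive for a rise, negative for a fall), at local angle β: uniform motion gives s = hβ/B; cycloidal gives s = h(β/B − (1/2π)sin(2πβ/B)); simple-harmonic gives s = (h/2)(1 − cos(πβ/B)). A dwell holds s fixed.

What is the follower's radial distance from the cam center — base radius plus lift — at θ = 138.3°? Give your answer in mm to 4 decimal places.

seg 1 [0°–102°] dwell: s stays 0.0000
seg 2 [102°–171.9°] uniform, h=8: θ=138.3° here. β=36.3, B=69.9. 8·36.3/69.9 = 4.1545 → s = 4.1545
radial distance = base radius + s = 42 + 4.1545 = 46.1545

46.1545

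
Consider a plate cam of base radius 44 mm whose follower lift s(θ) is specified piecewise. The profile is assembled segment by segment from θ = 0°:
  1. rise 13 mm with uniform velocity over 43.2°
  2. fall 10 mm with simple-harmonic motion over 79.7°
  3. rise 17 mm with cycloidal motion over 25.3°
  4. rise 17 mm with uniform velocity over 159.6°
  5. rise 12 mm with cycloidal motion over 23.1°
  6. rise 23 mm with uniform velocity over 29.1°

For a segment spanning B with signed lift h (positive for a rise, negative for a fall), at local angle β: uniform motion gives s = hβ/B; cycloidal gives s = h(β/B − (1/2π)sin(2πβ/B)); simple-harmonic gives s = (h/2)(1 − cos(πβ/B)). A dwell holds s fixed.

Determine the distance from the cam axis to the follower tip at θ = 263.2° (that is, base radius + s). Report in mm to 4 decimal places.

seg 1 [0°–43.2°] uniform, h=13: full span → s += 13 → s = 13.0000
seg 2 [43.2°–122.9°] simple-harmonic, h=-10: full span → s += -10 → s = 3.0000
seg 3 [122.9°–148.2°] cycloidal, h=17: full span → s += 17 → s = 20.0000
seg 4 [148.2°–307.8°] uniform, h=17: θ=263.2° here. β=115, B=159.6. 17·115/159.6 = 12.2494 → s = 32.2494
radial distance = base radius + s = 44 + 32.2494 = 76.2494

76.2494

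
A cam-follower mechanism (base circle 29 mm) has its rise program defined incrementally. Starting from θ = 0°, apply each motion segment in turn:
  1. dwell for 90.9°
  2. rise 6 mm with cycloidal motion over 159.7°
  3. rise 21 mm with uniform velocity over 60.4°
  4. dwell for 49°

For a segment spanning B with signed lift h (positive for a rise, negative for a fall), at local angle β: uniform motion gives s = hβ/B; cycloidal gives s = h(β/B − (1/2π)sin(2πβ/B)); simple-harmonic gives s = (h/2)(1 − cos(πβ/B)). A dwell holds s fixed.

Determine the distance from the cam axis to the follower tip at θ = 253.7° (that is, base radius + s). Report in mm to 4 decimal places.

seg 1 [0°–90.9°] dwell: s stays 0.0000
seg 2 [90.9°–250.6°] cycloidal, h=6: full span → s += 6 → s = 6.0000
seg 3 [250.6°–311°] uniform, h=21: θ=253.7° here. β=3.1, B=60.4. 21·3.1/60.4 = 1.0778 → s = 7.0778
radial distance = base radius + s = 29 + 7.0778 = 36.0778

36.0778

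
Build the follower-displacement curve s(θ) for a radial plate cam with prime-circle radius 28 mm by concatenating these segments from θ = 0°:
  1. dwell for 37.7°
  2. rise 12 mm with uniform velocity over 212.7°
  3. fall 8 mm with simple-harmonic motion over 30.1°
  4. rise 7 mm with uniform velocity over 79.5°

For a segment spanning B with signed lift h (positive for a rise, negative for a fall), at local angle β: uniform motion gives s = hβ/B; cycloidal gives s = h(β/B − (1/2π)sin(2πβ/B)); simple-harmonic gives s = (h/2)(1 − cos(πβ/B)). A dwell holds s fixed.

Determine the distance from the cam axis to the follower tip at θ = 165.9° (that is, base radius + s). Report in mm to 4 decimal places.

seg 1 [0°–37.7°] dwell: s stays 0.0000
seg 2 [37.7°–250.4°] uniform, h=12: θ=165.9° here. β=128.2, B=212.7. 12·128.2/212.7 = 7.2327 → s = 7.2327
radial distance = base radius + s = 28 + 7.2327 = 35.2327

35.2327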